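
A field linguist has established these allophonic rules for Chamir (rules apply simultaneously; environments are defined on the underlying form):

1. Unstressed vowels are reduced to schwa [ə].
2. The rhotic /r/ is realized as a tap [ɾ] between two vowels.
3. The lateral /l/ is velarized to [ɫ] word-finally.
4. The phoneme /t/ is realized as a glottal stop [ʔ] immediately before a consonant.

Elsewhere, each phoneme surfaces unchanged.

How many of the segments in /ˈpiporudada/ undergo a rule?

Segments that undergo a rule: /o/ → [ə] (rule 1); /r/ → [ɾ] (rule 2); /u/ → [ə] (rule 1); /a/ → [ə] (rule 1); /a/ → [ə] (rule 1).
All other segments surface unchanged.

5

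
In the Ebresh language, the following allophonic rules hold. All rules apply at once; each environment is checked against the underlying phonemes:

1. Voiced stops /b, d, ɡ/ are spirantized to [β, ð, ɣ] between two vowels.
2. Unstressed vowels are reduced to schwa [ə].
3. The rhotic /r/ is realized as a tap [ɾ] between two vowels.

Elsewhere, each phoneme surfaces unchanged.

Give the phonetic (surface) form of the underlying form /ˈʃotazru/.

/ʃ/ — not in any rule's target class → [ʃ].
/o/ — between /ʃ/ and /t/; rule 2 does not apply here → [o].
/t/ (between /o/ and /a/): no rule targets it → [t].
/a/ — between /t/ and /z/, in an unstressed syllable — surfaces as [ə] (rule 2).
/z/ (between /a/ and /r/) is unaffected → [z].
/r/ (between /z/ and /u/): rule 3 targets it, but not between two vowels → unchanged [r].
/u/ meets the environment for rule 2 (in an unstressed syllable) → [ə].

[ˈʃotəzrə]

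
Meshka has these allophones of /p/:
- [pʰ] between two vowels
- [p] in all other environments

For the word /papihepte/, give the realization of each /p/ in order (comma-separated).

[p], [pʰ], [p]

Occurrence 1 (position 1): no conditioning environment matches → elsewhere allophone [p].
Occurrence 2 (position 3): between two vowels → [pʰ].
Occurrence 3 (position 7): no conditioning environment matches → elsewhere allophone [p].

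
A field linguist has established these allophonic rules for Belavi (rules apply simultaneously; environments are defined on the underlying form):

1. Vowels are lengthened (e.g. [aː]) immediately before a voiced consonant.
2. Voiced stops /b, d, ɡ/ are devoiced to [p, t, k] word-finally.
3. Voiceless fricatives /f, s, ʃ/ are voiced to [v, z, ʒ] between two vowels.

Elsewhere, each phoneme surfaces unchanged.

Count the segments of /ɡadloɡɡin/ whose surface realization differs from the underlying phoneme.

Segments that undergo a rule: /a/ → [aː] (rule 1); /o/ → [oː] (rule 1); /i/ → [iː] (rule 1).
All other segments surface unchanged.

3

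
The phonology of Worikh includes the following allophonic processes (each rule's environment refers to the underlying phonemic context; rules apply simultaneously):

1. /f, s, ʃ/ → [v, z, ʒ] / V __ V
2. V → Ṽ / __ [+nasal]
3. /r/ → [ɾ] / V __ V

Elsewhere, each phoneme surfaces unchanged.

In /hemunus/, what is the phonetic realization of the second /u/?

/u/ (between /n/ and /s/): rule 2 targets it, but not before a nasal consonant → unchanged [u].

[u]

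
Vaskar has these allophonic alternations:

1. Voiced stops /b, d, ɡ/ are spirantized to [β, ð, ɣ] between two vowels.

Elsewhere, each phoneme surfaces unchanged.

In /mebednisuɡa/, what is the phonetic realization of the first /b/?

/b/ (between /e/ and /e/) occurs between two vowels → [β] by rule 1.

[β]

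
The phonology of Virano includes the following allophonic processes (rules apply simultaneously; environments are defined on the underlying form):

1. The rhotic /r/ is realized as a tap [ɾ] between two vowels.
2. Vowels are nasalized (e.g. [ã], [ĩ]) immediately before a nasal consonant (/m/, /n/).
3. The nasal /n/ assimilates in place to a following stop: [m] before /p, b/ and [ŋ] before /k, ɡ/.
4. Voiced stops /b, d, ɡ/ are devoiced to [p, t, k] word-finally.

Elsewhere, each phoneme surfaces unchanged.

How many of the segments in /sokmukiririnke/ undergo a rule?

4

Segments that undergo a rule: /r/ → [ɾ] (rule 1); /r/ → [ɾ] (rule 1); /i/ → [ĩ] (rule 2); /n/ → [ŋ] (rule 3).
All other segments surface unchanged.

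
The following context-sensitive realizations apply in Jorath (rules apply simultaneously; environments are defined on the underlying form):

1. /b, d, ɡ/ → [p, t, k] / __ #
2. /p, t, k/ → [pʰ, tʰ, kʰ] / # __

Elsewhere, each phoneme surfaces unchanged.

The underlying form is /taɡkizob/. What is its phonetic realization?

[tʰaɡkizop]

/t/ meets the environment for rule 2 (word-initially) → [tʰ].
/a/ stays [a].
/ɡ/ (between /a/ and /k/) fails the environment for rule 1, so it stays [ɡ].
/k/ (between /ɡ/ and /i/) fails the environment for rule 2, so it stays [k].
/i/ — not in any rule's target class → [i].
/z/ — not in any rule's target class → [z].
/o/ (between /z/ and /b/) is unaffected → [o].
Rule 1 applies to /b/ (word-final: word-finally) → [p].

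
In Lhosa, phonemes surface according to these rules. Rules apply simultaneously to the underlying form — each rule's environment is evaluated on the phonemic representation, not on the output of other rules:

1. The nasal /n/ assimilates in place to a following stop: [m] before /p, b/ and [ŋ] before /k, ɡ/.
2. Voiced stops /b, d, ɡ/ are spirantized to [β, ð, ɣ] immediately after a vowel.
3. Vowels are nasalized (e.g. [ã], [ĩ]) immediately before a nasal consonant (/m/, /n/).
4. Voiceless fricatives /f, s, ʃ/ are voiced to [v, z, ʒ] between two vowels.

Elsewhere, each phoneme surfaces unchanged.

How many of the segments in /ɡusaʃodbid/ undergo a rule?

4

Segments that undergo a rule: /s/ → [z] (rule 4); /ʃ/ → [ʒ] (rule 4); /d/ → [ð] (rule 2); /d/ → [ð] (rule 2).
All other segments surface unchanged.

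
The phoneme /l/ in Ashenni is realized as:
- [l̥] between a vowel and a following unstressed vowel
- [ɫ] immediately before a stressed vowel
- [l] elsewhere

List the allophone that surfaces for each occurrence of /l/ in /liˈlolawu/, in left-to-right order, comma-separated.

Occurrence 1 (position 1): no conditioning environment matches → elsewhere allophone [l].
Occurrence 2 (position 3): immediately before a stressed vowel → [ɫ].
Occurrence 3 (position 5): between a vowel and a following unstressed vowel → [l̥].

[l], [ɫ], [l̥]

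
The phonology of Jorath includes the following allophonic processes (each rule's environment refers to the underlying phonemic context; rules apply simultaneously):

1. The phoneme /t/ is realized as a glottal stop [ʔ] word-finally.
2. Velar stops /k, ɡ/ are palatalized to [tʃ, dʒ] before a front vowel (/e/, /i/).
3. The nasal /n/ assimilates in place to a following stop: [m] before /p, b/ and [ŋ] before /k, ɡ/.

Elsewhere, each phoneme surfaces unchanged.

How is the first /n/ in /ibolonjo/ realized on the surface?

[n]

/n/ (between /o/ and /j/) is in the target of rule 3 but the environment (before a labial or velar stop) is not met → [n].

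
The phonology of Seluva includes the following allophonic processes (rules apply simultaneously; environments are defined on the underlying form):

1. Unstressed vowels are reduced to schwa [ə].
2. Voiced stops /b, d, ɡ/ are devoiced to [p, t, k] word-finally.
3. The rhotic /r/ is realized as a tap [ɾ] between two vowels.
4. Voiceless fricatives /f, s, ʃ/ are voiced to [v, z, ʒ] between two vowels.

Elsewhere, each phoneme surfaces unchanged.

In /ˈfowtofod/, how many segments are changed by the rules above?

4

Segments that undergo a rule: /o/ → [ə] (rule 1); /f/ → [v] (rule 4); /o/ → [ə] (rule 1); /d/ → [t] (rule 2).
All other segments surface unchanged.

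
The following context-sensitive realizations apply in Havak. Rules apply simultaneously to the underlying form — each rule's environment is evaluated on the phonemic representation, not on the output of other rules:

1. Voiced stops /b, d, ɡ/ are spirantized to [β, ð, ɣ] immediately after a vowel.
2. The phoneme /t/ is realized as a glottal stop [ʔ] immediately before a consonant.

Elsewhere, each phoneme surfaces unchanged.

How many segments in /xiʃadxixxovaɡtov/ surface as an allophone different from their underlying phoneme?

Segments that undergo a rule: /d/ → [ð] (rule 1); /ɡ/ → [ɣ] (rule 1).
All other segments surface unchanged.

2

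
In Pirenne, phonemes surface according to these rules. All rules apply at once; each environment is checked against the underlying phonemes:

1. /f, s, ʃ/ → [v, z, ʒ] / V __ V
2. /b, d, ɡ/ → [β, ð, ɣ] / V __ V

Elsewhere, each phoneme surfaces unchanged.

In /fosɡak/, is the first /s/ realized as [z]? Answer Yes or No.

No

/s/ — between /o/ and /ɡ/; rule 1 does not apply here → [s].
The actual realization is [s], not [z].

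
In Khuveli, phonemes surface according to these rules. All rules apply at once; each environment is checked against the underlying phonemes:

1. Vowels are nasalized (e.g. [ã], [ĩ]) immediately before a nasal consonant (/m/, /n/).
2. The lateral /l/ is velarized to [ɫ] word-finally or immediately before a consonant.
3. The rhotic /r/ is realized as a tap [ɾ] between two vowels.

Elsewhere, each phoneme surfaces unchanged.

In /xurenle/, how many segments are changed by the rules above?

2

Segments that undergo a rule: /r/ → [ɾ] (rule 3); /e/ → [ẽ] (rule 1).
All other segments surface unchanged.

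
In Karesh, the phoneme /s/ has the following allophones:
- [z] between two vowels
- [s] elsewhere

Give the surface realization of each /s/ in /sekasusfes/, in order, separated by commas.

Occurrence 1 (position 1): no conditioning environment matches → elsewhere allophone [s].
Occurrence 2 (position 5): between two vowels → [z].
Occurrence 3 (position 7): no conditioning environment matches → elsewhere allophone [s].
Occurrence 4 (position 10): no conditioning environment matches → elsewhere allophone [s].

[s], [z], [s], [s]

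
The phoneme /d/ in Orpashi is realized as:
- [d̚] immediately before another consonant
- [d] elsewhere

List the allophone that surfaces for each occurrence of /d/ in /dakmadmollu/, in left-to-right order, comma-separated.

Occurrence 1 (position 1): no conditioning environment matches → elsewhere allophone [d].
Occurrence 2 (position 6): immediately before another consonant → [d̚].

[d], [d̚]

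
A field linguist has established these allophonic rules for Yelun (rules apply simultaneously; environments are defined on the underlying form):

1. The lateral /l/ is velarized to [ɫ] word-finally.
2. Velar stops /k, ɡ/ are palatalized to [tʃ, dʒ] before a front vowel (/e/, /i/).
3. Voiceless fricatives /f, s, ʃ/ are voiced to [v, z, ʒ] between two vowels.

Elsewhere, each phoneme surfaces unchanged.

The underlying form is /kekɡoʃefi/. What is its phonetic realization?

[tʃekɡoʒevi]

/k/ (word-initial) occurs before a front vowel → [tʃ] by rule 2.
/k/ (between /e/ and /ɡ/): rule 2 targets it, but not before a front vowel → unchanged [k].
/ɡ/ (between /k/ and /o/): rule 2 targets it, but not before a front vowel → unchanged [ɡ].
Rule 3 applies to /ʃ/ (between /o/ and /e/: between two vowels) → [ʒ].
/f/ meets the environment for rule 3 (between two vowels) → [v].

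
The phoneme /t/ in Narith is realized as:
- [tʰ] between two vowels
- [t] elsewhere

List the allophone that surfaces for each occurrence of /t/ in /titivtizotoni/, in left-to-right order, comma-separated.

Occurrence 1 (position 1): no conditioning environment matches → elsewhere allophone [t].
Occurrence 2 (position 3): between two vowels → [tʰ].
Occurrence 3 (position 6): no conditioning environment matches → elsewhere allophone [t].
Occurrence 4 (position 10): between two vowels → [tʰ].

[t], [tʰ], [t], [tʰ]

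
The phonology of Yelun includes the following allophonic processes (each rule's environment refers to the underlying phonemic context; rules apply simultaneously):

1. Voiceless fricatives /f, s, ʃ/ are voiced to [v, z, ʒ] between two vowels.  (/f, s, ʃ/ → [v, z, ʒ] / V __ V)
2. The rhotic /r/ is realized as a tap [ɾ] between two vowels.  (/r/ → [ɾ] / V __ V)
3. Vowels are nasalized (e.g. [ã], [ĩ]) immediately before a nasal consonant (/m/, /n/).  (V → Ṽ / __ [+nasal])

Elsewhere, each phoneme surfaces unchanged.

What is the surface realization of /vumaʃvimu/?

/v/ — not in any rule's target class → [v].
/u/ — between /v/ and /m/, before a nasal consonant — surfaces as [ũ] (rule 3).
/m/ (between /u/ and /a/): no rule targets it → [m].
/a/ (between /m/ and /ʃ/): rule 3 targets it, but not before a nasal consonant → unchanged [a].
/ʃ/ (between /a/ and /v/): rule 1 targets it, but not between two vowels → unchanged [ʃ].
/v/ (between /ʃ/ and /i/) is unaffected → [v].
/i/ meets the environment for rule 3 (before a nasal consonant) → [ĩ].
/m/ (between /i/ and /u/) is unaffected → [m].
/u/ (word-final) is in the target of rule 3 but the environment (before a nasal consonant) is not met → [u].

[vũmaʃvĩmu]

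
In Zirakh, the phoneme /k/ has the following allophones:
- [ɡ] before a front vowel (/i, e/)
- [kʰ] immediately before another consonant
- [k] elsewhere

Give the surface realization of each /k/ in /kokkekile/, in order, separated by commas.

[k], [kʰ], [ɡ], [ɡ]

Occurrence 1 (position 1): no conditioning environment matches → elsewhere allophone [k].
Occurrence 2 (position 3): immediately before another consonant → [kʰ].
Occurrence 3 (position 4): before a front vowel (/i, e/) → [ɡ].
Occurrence 4 (position 6): before a front vowel (/i, e/) → [ɡ].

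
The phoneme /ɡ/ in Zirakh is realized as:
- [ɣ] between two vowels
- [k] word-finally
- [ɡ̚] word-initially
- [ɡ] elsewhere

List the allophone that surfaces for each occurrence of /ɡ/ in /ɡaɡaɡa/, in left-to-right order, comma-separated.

[ɡ̚], [ɣ], [ɣ]

Occurrence 1 (position 1): word-initially → [ɡ̚].
Occurrence 2 (position 3): between two vowels → [ɣ].
Occurrence 3 (position 5): between two vowels → [ɣ].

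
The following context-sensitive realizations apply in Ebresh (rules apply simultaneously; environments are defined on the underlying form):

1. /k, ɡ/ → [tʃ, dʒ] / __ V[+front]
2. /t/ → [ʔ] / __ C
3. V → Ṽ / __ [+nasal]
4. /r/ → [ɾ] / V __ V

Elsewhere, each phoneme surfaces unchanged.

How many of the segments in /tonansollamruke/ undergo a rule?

4

Segments that undergo a rule: /o/ → [õ] (rule 3); /a/ → [ã] (rule 3); /a/ → [ã] (rule 3); /k/ → [tʃ] (rule 1).
All other segments surface unchanged.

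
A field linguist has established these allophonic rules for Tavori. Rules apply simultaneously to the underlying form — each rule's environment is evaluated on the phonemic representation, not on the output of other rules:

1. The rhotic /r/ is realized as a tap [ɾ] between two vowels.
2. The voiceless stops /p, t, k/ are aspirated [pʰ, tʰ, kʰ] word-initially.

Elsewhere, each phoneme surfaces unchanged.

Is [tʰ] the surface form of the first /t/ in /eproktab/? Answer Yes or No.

No

/t/ (between /k/ and /a/): rule 2 targets it, but not word-initially → unchanged [t].
The actual realization is [t], not [tʰ].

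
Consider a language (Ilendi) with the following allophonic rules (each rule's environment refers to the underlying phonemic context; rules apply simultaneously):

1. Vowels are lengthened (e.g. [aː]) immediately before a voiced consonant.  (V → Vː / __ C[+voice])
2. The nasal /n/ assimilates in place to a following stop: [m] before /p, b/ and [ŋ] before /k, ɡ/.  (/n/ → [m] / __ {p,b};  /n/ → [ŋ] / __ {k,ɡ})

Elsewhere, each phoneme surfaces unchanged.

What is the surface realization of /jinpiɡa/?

/j/ (word-initial): no rule targets it → [j].
/i/ meets the environment for rule 1 (before a voiced consonant) → [iː].
/n/ (between /i/ and /p/) occurs before a labial or velar stop → [m] by rule 2.
/p/ stays [p].
/i/ meets the environment for rule 1 (before a voiced consonant) → [iː].
/ɡ/ (between /i/ and /a/) is unaffected → [ɡ].
/a/ (word-final): rule 1 targets it, but not before a voiced consonant → unchanged [a].

[jiːmpiːɡa]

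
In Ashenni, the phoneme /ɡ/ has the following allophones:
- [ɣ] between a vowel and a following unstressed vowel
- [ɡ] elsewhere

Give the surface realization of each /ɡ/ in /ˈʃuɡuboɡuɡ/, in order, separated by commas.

Occurrence 1 (position 3): between a vowel and a following unstressed vowel → [ɣ].
Occurrence 2 (position 7): between a vowel and a following unstressed vowel → [ɣ].
Occurrence 3 (position 9): no conditioning environment matches → elsewhere allophone [ɡ].

[ɣ], [ɣ], [ɡ]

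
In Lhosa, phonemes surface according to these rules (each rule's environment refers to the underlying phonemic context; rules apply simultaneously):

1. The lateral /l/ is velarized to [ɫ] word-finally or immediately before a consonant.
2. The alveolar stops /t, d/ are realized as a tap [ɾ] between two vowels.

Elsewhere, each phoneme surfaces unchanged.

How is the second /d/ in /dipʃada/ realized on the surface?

[ɾ]

/d/ meets the environment for rule 2 (between two vowels) → [ɾ].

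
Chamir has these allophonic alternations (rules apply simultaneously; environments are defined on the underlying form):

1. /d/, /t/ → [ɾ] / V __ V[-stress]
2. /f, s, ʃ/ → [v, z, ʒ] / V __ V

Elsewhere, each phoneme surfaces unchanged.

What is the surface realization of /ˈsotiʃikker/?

[ˈsoɾiʒikker]

/s/ (word-initial) is in the target of rule 2 but the environment (between two vowels) is not met → [s].
/o/ (between /s/ and /t/) is unaffected → [o].
Rule 1 applies to /t/ (between /o/ and /i/: between a vowel and a following unstressed vowel) → [ɾ].
/i/ stays [i].
/ʃ/ (between /i/ and /i/) occurs between two vowels → [ʒ] by rule 2.
/i/ (between /ʃ/ and /k/) is unaffected → [i].
/k/ — not in any rule's target class → [k].
/k/ — not in any rule's target class → [k].
/e/ stays [e].
/r/ stays [r].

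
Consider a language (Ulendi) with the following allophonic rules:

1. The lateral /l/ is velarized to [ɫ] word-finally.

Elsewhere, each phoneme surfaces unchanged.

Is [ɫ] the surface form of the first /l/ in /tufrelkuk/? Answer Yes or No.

No

/l/ (between /e/ and /k/) is in the target of rule 1 but the environment (word-finally) is not met → [l].
The actual realization is [l], not [ɫ].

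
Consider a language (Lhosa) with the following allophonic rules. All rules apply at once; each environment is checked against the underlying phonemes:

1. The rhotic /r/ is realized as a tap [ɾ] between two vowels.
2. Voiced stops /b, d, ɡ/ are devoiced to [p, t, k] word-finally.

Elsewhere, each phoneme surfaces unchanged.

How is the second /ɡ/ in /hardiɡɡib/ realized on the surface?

/ɡ/ — between /ɡ/ and /i/; rule 2 does not apply here → [ɡ].

[ɡ]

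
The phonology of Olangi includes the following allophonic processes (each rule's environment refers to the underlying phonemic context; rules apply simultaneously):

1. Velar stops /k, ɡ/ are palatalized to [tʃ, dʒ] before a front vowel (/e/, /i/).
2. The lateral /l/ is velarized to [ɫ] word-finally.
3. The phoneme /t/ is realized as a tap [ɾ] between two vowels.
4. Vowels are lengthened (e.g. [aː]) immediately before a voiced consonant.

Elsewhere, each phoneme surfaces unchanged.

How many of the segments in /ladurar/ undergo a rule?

Segments that undergo a rule: /a/ → [aː] (rule 4); /u/ → [uː] (rule 4); /a/ → [aː] (rule 4).
All other segments surface unchanged.

3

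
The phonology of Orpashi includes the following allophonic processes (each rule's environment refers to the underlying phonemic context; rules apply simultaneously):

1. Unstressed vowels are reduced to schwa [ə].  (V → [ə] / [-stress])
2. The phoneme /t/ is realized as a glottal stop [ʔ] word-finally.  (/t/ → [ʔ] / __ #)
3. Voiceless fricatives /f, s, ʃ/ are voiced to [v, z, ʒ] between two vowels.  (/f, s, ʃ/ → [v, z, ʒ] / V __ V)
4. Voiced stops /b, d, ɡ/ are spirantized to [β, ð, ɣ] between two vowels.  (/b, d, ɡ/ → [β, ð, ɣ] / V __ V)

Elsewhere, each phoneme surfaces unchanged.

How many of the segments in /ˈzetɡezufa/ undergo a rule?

4

Segments that undergo a rule: /e/ → [ə] (rule 1); /u/ → [ə] (rule 1); /f/ → [v] (rule 3); /a/ → [ə] (rule 1).
All other segments surface unchanged.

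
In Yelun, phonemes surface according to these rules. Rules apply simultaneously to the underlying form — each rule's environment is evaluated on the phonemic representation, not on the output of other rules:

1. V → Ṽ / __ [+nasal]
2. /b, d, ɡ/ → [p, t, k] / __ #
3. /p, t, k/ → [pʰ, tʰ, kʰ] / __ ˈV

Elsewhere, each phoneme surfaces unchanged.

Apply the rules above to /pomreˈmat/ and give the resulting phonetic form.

/p/ (word-initial) fails the environment for rule 3, so it stays [p].
Rule 1 applies to /o/ (between /p/ and /m/: before a nasal consonant) → [õ].
/m/ — not in any rule's target class → [m].
/r/ — not in any rule's target class → [r].
Rule 1 applies to /e/ (between /r/ and /m/: before a nasal consonant) → [ẽ].
/m/ (between /e/ and /a/) is unaffected → [m].
/a/ (between /m/ and /t/): rule 1 targets it, but not before a nasal consonant → unchanged [a].
/t/ (word-final) fails the environment for rule 3, so it stays [t].

[põmrẽˈmat]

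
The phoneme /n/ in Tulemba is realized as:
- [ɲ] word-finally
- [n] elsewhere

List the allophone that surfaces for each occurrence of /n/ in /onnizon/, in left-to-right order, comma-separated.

Occurrence 1 (position 2): no conditioning environment matches → elsewhere allophone [n].
Occurrence 2 (position 3): no conditioning environment matches → elsewhere allophone [n].
Occurrence 3 (position 7): word-finally → [ɲ].

[n], [n], [ɲ]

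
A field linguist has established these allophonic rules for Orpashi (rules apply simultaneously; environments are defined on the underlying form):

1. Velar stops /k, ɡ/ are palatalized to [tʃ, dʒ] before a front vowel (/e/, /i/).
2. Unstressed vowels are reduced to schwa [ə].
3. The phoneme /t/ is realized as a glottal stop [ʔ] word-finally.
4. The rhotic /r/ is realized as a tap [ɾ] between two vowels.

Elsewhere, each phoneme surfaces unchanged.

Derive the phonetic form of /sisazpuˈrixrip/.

[səsəzpəˈɾixrəp]

/s/ stays [s].
/i/ (between /s/ and /s/): in an unstressed syllable, so rule 2 applies → [ə].
/s/ — not in any rule's target class → [s].
/a/ (between /s/ and /z/) occurs in an unstressed syllable → [ə] by rule 2.
/z/ stays [z].
/p/ (between /z/ and /u/) is unaffected → [p].
Rule 2 applies to /u/ (between /p/ and /r/: in an unstressed syllable) → [ə].
Rule 4 applies to /r/ (between /u/ and /i/: between two vowels) → [ɾ].
/i/ (between /r/ and /x/): rule 2 targets it, but not in an unstressed syllable → unchanged [i].
/x/ stays [x].
/r/ (between /x/ and /i/) is in the target of rule 4 but the environment (between two vowels) is not met → [r].
Rule 2 applies to /i/ (between /r/ and /p/: in an unstressed syllable) → [ə].
/p/ (word-final): no rule targets it → [p].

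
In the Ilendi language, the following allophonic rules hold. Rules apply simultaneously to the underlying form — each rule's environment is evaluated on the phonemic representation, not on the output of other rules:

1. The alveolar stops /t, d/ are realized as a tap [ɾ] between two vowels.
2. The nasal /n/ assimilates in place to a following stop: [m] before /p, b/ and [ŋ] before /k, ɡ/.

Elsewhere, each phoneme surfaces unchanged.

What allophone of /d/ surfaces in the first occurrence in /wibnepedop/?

[ɾ]

/d/ (between /e/ and /o/) occurs between two vowels → [ɾ] by rule 1.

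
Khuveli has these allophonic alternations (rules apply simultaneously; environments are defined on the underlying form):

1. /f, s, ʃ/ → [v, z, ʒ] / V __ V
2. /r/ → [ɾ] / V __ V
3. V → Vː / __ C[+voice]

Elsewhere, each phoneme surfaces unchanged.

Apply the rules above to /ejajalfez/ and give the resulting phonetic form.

[eːjaːjaːlfeːz]

/e/ (word-initial): before a voiced consonant, so rule 3 applies → [eː].
/j/ (between /e/ and /a/) is unaffected → [j].
/a/ — between /j/ and /j/, before a voiced consonant — surfaces as [aː] (rule 3).
/j/ — not in any rule's target class → [j].
Rule 3 applies to /a/ (between /j/ and /l/: before a voiced consonant) → [aː].
/l/ (between /a/ and /f/) is unaffected → [l].
/f/ (between /l/ and /e/) is in the target of rule 1 but the environment (between two vowels) is not met → [f].
/e/ meets the environment for rule 3 (before a voiced consonant) → [eː].
/z/ (word-final) is unaffected → [z].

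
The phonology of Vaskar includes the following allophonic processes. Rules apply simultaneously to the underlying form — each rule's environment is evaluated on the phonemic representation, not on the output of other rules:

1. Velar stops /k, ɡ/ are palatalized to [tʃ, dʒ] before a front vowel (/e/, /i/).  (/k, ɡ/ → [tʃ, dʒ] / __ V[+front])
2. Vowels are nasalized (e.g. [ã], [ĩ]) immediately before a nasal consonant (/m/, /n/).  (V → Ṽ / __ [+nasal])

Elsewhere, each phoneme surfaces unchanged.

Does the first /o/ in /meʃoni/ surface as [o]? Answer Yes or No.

No

/o/ meets the environment for rule 2 (before a nasal consonant) → [õ].
The actual realization is [õ], not [o].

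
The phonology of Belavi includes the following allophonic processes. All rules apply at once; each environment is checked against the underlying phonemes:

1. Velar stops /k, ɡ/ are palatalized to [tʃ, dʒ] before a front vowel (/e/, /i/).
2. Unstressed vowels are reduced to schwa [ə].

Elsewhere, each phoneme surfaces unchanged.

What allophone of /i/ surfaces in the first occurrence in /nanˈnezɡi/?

[ə]

/i/ (word-final) occurs in an unstressed syllable → [ə] by rule 2.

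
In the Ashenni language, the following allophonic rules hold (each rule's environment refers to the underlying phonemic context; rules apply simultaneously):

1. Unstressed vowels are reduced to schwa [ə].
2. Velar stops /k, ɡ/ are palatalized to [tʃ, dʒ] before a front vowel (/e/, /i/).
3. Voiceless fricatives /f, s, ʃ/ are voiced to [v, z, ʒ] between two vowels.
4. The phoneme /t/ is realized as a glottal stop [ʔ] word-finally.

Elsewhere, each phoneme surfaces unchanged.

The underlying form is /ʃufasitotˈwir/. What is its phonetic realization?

/ʃ/ — word-initial; rule 3 does not apply here → [ʃ].
/u/ meets the environment for rule 1 (in an unstressed syllable) → [ə].
/f/ (between /u/ and /a/) occurs between two vowels → [v] by rule 3.
/a/ — between /f/ and /s/, in an unstressed syllable — surfaces as [ə] (rule 1).
/s/ — between /a/ and /i/, between two vowels — surfaces as [z] (rule 3).
/i/ — between /s/ and /t/, in an unstressed syllable — surfaces as [ə] (rule 1).
/t/ (between /i/ and /o/): rule 4 targets it, but not word-finally → unchanged [t].
Rule 1 applies to /o/ (between /t/ and /t/: in an unstressed syllable) → [ə].
/t/ — between /o/ and /w/; rule 4 does not apply here → [t].
/w/ (between /t/ and /i/) is unaffected → [w].
/i/ (between /w/ and /r/) is in the target of rule 1 but the environment (in an unstressed syllable) is not met → [i].
/r/ (word-final) is unaffected → [r].

[ʃəvəzətətˈwir]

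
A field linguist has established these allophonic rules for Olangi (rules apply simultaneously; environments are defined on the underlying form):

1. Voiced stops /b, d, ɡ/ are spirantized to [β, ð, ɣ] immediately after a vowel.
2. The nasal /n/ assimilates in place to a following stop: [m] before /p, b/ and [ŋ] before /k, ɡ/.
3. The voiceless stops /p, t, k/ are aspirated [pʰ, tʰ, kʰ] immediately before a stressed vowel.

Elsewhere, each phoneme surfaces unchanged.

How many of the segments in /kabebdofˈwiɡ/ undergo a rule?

Segments that undergo a rule: /b/ → [β] (rule 1); /b/ → [β] (rule 1); /ɡ/ → [ɣ] (rule 1).
All other segments surface unchanged.

3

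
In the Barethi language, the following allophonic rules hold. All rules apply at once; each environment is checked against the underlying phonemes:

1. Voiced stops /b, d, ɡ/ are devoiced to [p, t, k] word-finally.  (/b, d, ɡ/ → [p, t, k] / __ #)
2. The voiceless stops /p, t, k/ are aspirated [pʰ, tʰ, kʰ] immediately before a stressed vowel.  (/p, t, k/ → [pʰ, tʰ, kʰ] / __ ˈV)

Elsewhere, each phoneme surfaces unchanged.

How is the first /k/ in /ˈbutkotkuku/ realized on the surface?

/k/ (between /t/ and /o/) fails the environment for rule 2, so it stays [k].

[k]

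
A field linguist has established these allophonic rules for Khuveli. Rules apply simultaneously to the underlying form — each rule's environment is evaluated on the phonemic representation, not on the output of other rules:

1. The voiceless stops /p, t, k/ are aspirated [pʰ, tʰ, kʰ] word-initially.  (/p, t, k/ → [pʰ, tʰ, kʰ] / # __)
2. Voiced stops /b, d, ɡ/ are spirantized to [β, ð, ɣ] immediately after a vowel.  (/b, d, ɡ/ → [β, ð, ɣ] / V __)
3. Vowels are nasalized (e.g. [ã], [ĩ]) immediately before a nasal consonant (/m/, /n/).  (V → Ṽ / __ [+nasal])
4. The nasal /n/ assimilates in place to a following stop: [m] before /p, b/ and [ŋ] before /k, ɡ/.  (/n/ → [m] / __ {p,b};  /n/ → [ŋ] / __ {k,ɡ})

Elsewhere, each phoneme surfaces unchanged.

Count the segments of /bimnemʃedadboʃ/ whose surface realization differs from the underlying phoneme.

Segments that undergo a rule: /i/ → [ĩ] (rule 3); /e/ → [ẽ] (rule 3); /d/ → [ð] (rule 2); /d/ → [ð] (rule 2).
All other segments surface unchanged.

4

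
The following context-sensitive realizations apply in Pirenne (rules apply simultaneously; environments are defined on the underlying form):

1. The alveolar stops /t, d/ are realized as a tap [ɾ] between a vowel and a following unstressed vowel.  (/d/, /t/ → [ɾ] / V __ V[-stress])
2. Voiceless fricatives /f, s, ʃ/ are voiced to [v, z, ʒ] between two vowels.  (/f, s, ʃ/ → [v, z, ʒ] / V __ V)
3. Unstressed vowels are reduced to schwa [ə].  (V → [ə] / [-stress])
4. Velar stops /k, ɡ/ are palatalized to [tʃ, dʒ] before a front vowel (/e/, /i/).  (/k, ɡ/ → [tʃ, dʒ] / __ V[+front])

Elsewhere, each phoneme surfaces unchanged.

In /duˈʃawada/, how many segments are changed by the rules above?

Segments that undergo a rule: /u/ → [ə] (rule 3); /ʃ/ → [ʒ] (rule 2); /a/ → [ə] (rule 3); /d/ → [ɾ] (rule 1); /a/ → [ə] (rule 3).
All other segments surface unchanged.

5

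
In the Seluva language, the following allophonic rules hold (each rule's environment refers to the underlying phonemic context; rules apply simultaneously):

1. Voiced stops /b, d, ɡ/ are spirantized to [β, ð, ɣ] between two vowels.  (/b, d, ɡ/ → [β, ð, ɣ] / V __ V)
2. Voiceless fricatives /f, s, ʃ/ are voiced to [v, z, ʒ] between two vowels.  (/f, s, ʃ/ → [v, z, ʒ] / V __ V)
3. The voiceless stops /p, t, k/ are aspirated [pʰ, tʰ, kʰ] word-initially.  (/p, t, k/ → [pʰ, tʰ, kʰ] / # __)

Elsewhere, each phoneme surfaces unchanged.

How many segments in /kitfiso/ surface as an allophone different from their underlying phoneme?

Segments that undergo a rule: /k/ → [kʰ] (rule 3); /s/ → [z] (rule 2).
All other segments surface unchanged.

2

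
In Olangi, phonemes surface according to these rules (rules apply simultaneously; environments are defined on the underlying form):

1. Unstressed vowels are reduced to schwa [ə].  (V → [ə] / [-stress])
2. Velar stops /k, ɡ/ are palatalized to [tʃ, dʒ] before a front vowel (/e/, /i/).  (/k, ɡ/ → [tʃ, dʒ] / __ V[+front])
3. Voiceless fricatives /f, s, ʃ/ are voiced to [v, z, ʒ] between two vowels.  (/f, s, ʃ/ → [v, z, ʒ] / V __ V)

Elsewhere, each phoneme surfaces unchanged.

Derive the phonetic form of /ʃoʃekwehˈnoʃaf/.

[ʃəʒəkwəhˈnoʒəf]

/ʃ/ (word-initial): rule 3 targets it, but not between two vowels → unchanged [ʃ].
/o/ (between /ʃ/ and /ʃ/) occurs in an unstressed syllable → [ə] by rule 1.
Rule 3 applies to /ʃ/ (between /o/ and /e/: between two vowels) → [ʒ].
Rule 1 applies to /e/ (between /ʃ/ and /k/: in an unstressed syllable) → [ə].
/k/ (between /e/ and /w/) fails the environment for rule 2, so it stays [k].
/w/ — not in any rule's target class → [w].
/e/ (between /w/ and /h/) occurs in an unstressed syllable → [ə] by rule 1.
/h/ stays [h].
/n/ stays [n].
/o/ (between /n/ and /ʃ/) fails the environment for rule 1, so it stays [o].
/ʃ/ (between /o/ and /a/) occurs between two vowels → [ʒ] by rule 3.
Rule 1 applies to /a/ (between /ʃ/ and /f/: in an unstressed syllable) → [ə].
/f/ — word-final; rule 3 does not apply here → [f].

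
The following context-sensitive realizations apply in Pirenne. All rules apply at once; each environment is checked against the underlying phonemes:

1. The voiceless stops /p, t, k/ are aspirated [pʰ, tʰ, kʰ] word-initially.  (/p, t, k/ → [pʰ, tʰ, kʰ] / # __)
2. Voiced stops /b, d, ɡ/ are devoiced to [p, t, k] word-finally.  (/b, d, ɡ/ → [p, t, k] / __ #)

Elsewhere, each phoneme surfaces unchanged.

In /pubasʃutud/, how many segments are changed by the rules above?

Segments that undergo a rule: /p/ → [pʰ] (rule 1); /d/ → [t] (rule 2).
All other segments surface unchanged.

2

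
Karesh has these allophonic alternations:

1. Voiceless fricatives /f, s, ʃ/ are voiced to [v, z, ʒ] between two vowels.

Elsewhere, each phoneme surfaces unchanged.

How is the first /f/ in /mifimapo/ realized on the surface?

/f/ — between /i/ and /i/, between two vowels — surfaces as [v] (rule 1).

[v]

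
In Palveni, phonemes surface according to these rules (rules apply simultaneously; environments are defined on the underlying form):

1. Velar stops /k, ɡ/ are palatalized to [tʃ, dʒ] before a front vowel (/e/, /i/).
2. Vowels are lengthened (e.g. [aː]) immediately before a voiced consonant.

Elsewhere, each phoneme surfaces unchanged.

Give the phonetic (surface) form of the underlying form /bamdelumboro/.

/b/ — not in any rule's target class → [b].
/a/ — between /b/ and /m/, before a voiced consonant — surfaces as [aː] (rule 2).
/m/ — not in any rule's target class → [m].
/d/ — not in any rule's target class → [d].
Rule 2 applies to /e/ (between /d/ and /l/: before a voiced consonant) → [eː].
/l/ — not in any rule's target class → [l].
/u/ (between /l/ and /m/) occurs before a voiced consonant → [uː] by rule 2.
/m/ stays [m].
/b/ stays [b].
/o/ — between /b/ and /r/, before a voiced consonant — surfaces as [oː] (rule 2).
/r/ (between /o/ and /o/) is unaffected → [r].
/o/ (word-final): rule 2 targets it, but not before a voiced consonant → unchanged [o].

[baːmdeːluːmboːro]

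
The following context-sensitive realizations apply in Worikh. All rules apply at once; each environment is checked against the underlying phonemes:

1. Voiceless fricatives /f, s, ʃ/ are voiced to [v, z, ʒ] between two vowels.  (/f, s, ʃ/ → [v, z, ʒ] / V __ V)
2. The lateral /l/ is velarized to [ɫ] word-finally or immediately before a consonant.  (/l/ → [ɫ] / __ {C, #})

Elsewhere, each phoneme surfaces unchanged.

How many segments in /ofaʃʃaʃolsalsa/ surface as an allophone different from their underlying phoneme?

4

Segments that undergo a rule: /f/ → [v] (rule 1); /ʃ/ → [ʒ] (rule 1); /l/ → [ɫ] (rule 2); /l/ → [ɫ] (rule 2).
All other segments surface unchanged.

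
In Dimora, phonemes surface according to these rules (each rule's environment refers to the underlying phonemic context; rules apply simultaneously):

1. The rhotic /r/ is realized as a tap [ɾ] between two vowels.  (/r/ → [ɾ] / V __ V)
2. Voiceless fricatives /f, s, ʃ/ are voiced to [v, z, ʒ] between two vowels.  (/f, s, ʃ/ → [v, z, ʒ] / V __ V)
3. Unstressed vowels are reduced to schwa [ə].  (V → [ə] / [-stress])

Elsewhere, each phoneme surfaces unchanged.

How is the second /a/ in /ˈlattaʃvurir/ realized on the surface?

/a/ (between /t/ and /ʃ/) occurs in an unstressed syllable → [ə] by rule 3.

[ə]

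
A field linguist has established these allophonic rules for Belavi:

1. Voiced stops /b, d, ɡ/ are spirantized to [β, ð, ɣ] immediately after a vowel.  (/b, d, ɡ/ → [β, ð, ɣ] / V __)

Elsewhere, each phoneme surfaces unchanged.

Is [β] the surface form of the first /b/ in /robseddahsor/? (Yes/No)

Yes

Rule 1 applies to /b/ (between /o/ and /s/: immediately after a vowel) → [β].
The actual realization is [β], which matches [β].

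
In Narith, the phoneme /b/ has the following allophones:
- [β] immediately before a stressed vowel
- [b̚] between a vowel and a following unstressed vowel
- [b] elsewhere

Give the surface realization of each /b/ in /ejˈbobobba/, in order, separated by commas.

Occurrence 1 (position 3): immediately before a stressed vowel → [β].
Occurrence 2 (position 5): between a vowel and a following unstressed vowel → [b̚].
Occurrence 3 (position 7): no conditioning environment matches → elsewhere allophone [b].
Occurrence 4 (position 8): no conditioning environment matches → elsewhere allophone [b].

[β], [b̚], [b], [b]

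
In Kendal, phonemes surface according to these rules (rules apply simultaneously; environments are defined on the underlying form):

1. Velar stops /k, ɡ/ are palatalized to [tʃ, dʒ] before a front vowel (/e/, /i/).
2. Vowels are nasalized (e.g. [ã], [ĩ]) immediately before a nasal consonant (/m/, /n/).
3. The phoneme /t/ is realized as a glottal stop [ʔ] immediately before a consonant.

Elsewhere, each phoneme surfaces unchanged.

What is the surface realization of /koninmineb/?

[kõnĩnmĩneb]

/k/ (word-initial) fails the environment for rule 1, so it stays [k].
/o/ (between /k/ and /n/): before a nasal consonant, so rule 2 applies → [õ].
/n/ stays [n].
/i/ (between /n/ and /n/): before a nasal consonant, so rule 2 applies → [ĩ].
/n/ (between /i/ and /m/): no rule targets it → [n].
/m/ — not in any rule's target class → [m].
/i/ meets the environment for rule 2 (before a nasal consonant) → [ĩ].
/n/ (between /i/ and /e/): no rule targets it → [n].
/e/ (between /n/ and /b/) is in the target of rule 2 but the environment (before a nasal consonant) is not met → [e].
/b/ (word-final): no rule targets it → [b].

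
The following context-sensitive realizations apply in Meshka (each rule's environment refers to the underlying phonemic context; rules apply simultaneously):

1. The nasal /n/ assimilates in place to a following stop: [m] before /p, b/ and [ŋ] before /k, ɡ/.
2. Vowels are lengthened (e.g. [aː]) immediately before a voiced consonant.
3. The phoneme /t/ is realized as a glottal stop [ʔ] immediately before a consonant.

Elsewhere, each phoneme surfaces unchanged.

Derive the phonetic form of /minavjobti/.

[miːnaːvjoːbti]

/m/ (word-initial): no rule targets it → [m].
Rule 2 applies to /i/ (between /m/ and /n/: before a voiced consonant) → [iː].
/n/ — between /i/ and /a/; rule 1 does not apply here → [n].
/a/ (between /n/ and /v/): before a voiced consonant, so rule 2 applies → [aː].
/v/ (between /a/ and /j/) is unaffected → [v].
/j/ (between /v/ and /o/) is unaffected → [j].
/o/ (between /j/ and /b/) occurs before a voiced consonant → [oː] by rule 2.
/b/ stays [b].
/t/ — between /b/ and /i/; rule 3 does not apply here → [t].
/i/ (word-final) fails the environment for rule 2, so it stays [i].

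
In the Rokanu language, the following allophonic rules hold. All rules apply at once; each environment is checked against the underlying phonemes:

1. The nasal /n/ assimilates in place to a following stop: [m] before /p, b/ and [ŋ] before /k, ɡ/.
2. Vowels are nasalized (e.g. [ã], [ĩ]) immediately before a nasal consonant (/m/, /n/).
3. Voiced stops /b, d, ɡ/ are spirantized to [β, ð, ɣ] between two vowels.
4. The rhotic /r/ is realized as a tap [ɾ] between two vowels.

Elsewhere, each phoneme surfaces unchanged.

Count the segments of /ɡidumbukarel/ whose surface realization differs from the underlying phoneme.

Segments that undergo a rule: /d/ → [ð] (rule 3); /u/ → [ũ] (rule 2); /r/ → [ɾ] (rule 4).
All other segments surface unchanged.

3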